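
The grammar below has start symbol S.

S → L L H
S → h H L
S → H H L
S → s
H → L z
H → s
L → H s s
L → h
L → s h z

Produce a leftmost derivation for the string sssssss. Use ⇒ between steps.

S ⇒ LLH ⇒ HssLH ⇒ sssLH ⇒ sssHssH ⇒ ssssssH ⇒ sssssss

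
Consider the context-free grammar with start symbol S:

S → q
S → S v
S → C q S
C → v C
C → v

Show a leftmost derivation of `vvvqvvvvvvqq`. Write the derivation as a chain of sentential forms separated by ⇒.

S ⇒ CqS ⇒ vCqS ⇒ vvCqS ⇒ vvvqS ⇒ vvvqCqS ⇒ vvvqvCqS ⇒ vvvqvvCqS ⇒ vvvqvvvCqS ⇒ vvvqvvvvCqS ⇒ vvvqvvvvvCqS ⇒ vvvqvvvvvvqS ⇒ vvvqvvvvvvqq

S ⇒ CqS   [S → C q S]
CqS ⇒ vCqS   [C → v C]
vCqS ⇒ vvCqS   [C → v C]
vvCqS ⇒ vvvqS   [C → v]
vvvqS ⇒ vvvqCqS   [S → C q S]
vvvqCqS ⇒ vvvqvCqS   [C → v C]
vvvqvCqS ⇒ vvvqvvCqS   [C → v C]
vvvqvvCqS ⇒ vvvqvvvCqS   [C → v C]
vvvqvvvCqS ⇒ vvvqvvvvCqS   [C → v C]
vvvqvvvvCqS ⇒ vvvqvvvvvCqS   [C → v C]
vvvqvvvvvCqS ⇒ vvvqvvvvvvqS   [C → v]
vvvqvvvvvvqS ⇒ vvvqvvvvvvqq   [S → q]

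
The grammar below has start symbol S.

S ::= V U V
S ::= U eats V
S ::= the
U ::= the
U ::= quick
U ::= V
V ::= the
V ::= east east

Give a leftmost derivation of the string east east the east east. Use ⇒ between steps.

S ⇒ V U V   [S ::= V U V]
V U V ⇒ east east U V   [V ::= east east]
east east U V ⇒ east east the V   [U ::= the]
east east the V ⇒ east east the east east   [V ::= east east]

S ⇒ V U V ⇒ east east U V ⇒ east east the V ⇒ east east the east east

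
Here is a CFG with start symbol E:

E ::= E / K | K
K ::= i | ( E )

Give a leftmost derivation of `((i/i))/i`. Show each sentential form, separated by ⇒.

E⇒E/K⇒K/K⇒(E)/K⇒(K)/K⇒((E))/K⇒((E/K))/K⇒((K/K))/K⇒((i/K))/K⇒((i/i))/K⇒((i/i))/i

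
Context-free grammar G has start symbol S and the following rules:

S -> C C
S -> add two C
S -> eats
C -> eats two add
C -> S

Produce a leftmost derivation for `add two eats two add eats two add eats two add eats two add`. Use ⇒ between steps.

S ⇒ add two C ⇒ add two S ⇒ add two C C ⇒ add two S C ⇒ add two C C C ⇒ add two S C C ⇒ add two C C C C ⇒ add two eats two add C C C ⇒ add two eats two add eats two add C C ⇒ add two eats two add eats two add eats two add C ⇒ add two eats two add eats two add eats two add eats two add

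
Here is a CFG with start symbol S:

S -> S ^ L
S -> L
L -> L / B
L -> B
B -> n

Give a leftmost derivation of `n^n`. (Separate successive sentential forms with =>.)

S => S^L   [S -> S ^ L]
S^L => L^L   [S -> L]
L^L => B^L   [L -> B]
B^L => n^L   [B -> n]
n^L => n^B   [L -> B]
n^B => n^n   [B -> n]

S => S^L => L^L => B^L => n^L => n^B => n^n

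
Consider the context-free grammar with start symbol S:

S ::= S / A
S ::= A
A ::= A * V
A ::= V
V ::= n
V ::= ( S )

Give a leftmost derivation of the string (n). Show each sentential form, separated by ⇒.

S ⇒ A ⇒ V ⇒ (S) ⇒ (A) ⇒ (V) ⇒ (n)

S ⇒ A   [S ::= A]
A ⇒ V   [A ::= V]
V ⇒ (S)   [V ::= ( S )]
(S) ⇒ (A)   [S ::= A]
(A) ⇒ (V)   [A ::= V]
(V) ⇒ (n)   [V ::= n]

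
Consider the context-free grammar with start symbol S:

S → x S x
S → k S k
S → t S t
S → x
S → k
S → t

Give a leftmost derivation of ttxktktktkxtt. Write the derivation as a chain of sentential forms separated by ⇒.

S⇒tSt⇒ttStt⇒ttxSxtt⇒ttxkSkxtt⇒ttxktStkxtt⇒ttxktkSktkxtt⇒ttxktktktkxtt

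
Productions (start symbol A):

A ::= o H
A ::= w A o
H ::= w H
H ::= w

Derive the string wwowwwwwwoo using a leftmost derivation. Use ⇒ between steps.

A ⇒ wAo ⇒ wwAoo ⇒ wwoHoo ⇒ wwowHoo ⇒ wwowwHoo ⇒ wwowwwHoo ⇒ wwowwwwHoo ⇒ wwowwwwwHoo ⇒ wwowwwwwwoo

A ⇒ wAo   [A ::= w A o]
wAo ⇒ wwAoo   [A ::= w A o]
wwAoo ⇒ wwoHoo   [A ::= o H]
wwoHoo ⇒ wwowHoo   [H ::= w H]
wwowHoo ⇒ wwowwHoo   [H ::= w H]
wwowwHoo ⇒ wwowwwHoo   [H ::= w H]
wwowwwHoo ⇒ wwowwwwHoo   [H ::= w H]
wwowwwwHoo ⇒ wwowwwwwHoo   [H ::= w H]
wwowwwwwHoo ⇒ wwowwwwwwoo   [H ::= w]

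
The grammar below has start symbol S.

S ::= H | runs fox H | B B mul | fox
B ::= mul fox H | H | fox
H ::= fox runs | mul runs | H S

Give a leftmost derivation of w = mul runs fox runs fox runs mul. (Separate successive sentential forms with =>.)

S => B B mul   [S ::= B B mul]
B B mul => H B mul   [B ::= H]
H B mul => mul runs B mul   [H ::= mul runs]
mul runs B mul => mul runs H mul   [B ::= H]
mul runs H mul => mul runs H S mul   [H ::= H S]
mul runs H S mul => mul runs fox runs S mul   [H ::= fox runs]
mul runs fox runs S mul => mul runs fox runs H mul   [S ::= H]
mul runs fox runs H mul => mul runs fox runs fox runs mul   [H ::= fox runs]

S => B B mul => H B mul => mul runs B mul => mul runs H mul => mul runs H S mul => mul runs fox runs S mul => mul runs fox runs H mul => mul runs fox runs fox runs mul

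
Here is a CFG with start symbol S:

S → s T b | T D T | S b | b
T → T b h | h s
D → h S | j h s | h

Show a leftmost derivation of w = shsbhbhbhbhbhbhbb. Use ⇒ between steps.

S ⇒ Sb ⇒ sTbb ⇒ sTbhbb ⇒ sTbhbhbb ⇒ sTbhbhbhbb ⇒ sTbhbhbhbhbb ⇒ sTbhbhbhbhbhbb ⇒ sTbhbhbhbhbhbhbb ⇒ shsbhbhbhbhbhbhbb

S ⇒ Sb   [S → S b]
Sb ⇒ sTbb   [S → s T b]
sTbb ⇒ sTbhbb   [T → T b h]
sTbhbb ⇒ sTbhbhbb   [T → T b h]
sTbhbhbb ⇒ sTbhbhbhbb   [T → T b h]
sTbhbhbhbb ⇒ sTbhbhbhbhbb   [T → T b h]
sTbhbhbhbhbb ⇒ sTbhbhbhbhbhbb   [T → T b h]
sTbhbhbhbhbhbb ⇒ sTbhbhbhbhbhbhbb   [T → T b h]
sTbhbhbhbhbhbhbb ⇒ shsbhbhbhbhbhbhbb   [T → h s]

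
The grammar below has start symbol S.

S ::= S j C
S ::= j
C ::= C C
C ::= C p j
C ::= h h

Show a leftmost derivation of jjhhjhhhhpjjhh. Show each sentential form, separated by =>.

S=>SjC=>SjCjC=>SjCjCjC=>jjCjCjC=>jjhhjCjC=>jjhhjCCjC=>jjhhjhhCjC=>jjhhjhhCpjjC=>jjhhjhhhhpjjC=>jjhhjhhhhpjjhh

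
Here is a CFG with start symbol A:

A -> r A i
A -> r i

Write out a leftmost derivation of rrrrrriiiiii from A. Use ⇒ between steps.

A ⇒ rAi ⇒ rrAii ⇒ rrrAiii ⇒ rrrrAiiii ⇒ rrrrrAiiiii ⇒ rrrrrriiiiii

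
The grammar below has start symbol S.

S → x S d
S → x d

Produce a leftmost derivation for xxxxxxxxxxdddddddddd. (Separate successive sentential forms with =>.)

S => xSd   [S → x S d]
xSd => xxSdd   [S → x S d]
xxSdd => xxxSddd   [S → x S d]
xxxSddd => xxxxSdddd   [S → x S d]
xxxxSdddd => xxxxxSddddd   [S → x S d]
xxxxxSddddd => xxxxxxSdddddd   [S → x S d]
xxxxxxSdddddd => xxxxxxxSddddddd   [S → x S d]
xxxxxxxSddddddd => xxxxxxxxSdddddddd   [S → x S d]
xxxxxxxxSdddddddd => xxxxxxxxxSddddddddd   [S → x S d]
xxxxxxxxxSddddddddd => xxxxxxxxxxdddddddddd   [S → x d]

S => xSd => xxSdd => xxxSddd => xxxxSdddd => xxxxxSddddd => xxxxxxSdddddd => xxxxxxxSddddddd => xxxxxxxxSdddddddd => xxxxxxxxxSddddddddd => xxxxxxxxxxdddddddddd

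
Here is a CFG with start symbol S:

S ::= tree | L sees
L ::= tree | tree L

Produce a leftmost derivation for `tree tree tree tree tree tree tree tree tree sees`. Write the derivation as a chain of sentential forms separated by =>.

S => L sees   [S ::= L sees]
L sees => tree L sees   [L ::= tree L]
tree L sees => tree tree L sees   [L ::= tree L]
tree tree L sees => tree tree tree L sees   [L ::= tree L]
tree tree tree L sees => tree tree tree tree L sees   [L ::= tree L]
tree tree tree tree L sees => tree tree tree tree tree L sees   [L ::= tree L]
tree tree tree tree tree L sees => tree tree tree tree tree tree L sees   [L ::= tree L]
tree tree tree tree tree tree L sees => tree tree tree tree tree tree tree L sees   [L ::= tree L]
tree tree tree tree tree tree tree L sees => tree tree tree tree tree tree tree tree L sees   [L ::= tree L]
tree tree tree tree tree tree tree tree L sees => tree tree tree tree tree tree tree tree tree sees   [L ::= tree]

S => L sees => tree L sees => tree tree L sees => tree tree tree L sees => tree tree tree tree L sees => tree tree tree tree tree L sees => tree tree tree tree tree tree L sees => tree tree tree tree tree tree tree L sees => tree tree tree tree tree tree tree tree L sees => tree tree tree tree tree tree tree tree tree sees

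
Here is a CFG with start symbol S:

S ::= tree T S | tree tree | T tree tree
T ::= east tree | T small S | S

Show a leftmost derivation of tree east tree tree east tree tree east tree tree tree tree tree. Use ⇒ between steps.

S ⇒ tree T S ⇒ tree east tree S ⇒ tree east tree T tree tree ⇒ tree east tree S tree tree ⇒ tree east tree tree T S tree tree ⇒ tree east tree tree east tree S tree tree ⇒ tree east tree tree east tree tree T S tree tree ⇒ tree east tree tree east tree tree east tree S tree tree ⇒ tree east tree tree east tree tree east tree tree tree tree tree

S ⇒ tree T S   [S ::= tree T S]
tree T S ⇒ tree east tree S   [T ::= east tree]
tree east tree S ⇒ tree east tree T tree tree   [S ::= T tree tree]
tree east tree T tree tree ⇒ tree east tree S tree tree   [T ::= S]
tree east tree S tree tree ⇒ tree east tree tree T S tree tree   [S ::= tree T S]
tree east tree tree T S tree tree ⇒ tree east tree tree east tree S tree tree   [T ::= east tree]
tree east tree tree east tree S tree tree ⇒ tree east tree tree east tree tree T S tree tree   [S ::= tree T S]
tree east tree tree east tree tree T S tree tree ⇒ tree east tree tree east tree tree east tree S tree tree   [T ::= east tree]
tree east tree tree east tree tree east tree S tree tree ⇒ tree east tree tree east tree tree east tree tree tree tree tree   [S ::= tree tree]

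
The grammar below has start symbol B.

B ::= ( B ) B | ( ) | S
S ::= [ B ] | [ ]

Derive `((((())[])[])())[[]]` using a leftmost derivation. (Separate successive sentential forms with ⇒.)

B ⇒ (B)B   [B ::= ( B ) B]
(B)B ⇒ ((B)B)B   [B ::= ( B ) B]
((B)B)B ⇒ (((B)B)B)B   [B ::= ( B ) B]
(((B)B)B)B ⇒ ((((B)B)B)B)B   [B ::= ( B ) B]
((((B)B)B)B)B ⇒ ((((())B)B)B)B   [B ::= ( )]
((((())B)B)B)B ⇒ ((((())S)B)B)B   [B ::= S]
((((())S)B)B)B ⇒ ((((())[])B)B)B   [S ::= [ ]]
((((())[])B)B)B ⇒ ((((())[])S)B)B   [B ::= S]
((((())[])S)B)B ⇒ ((((())[])[])B)B   [S ::= [ ]]
((((())[])[])B)B ⇒ ((((())[])[])())B   [B ::= ( )]
((((())[])[])())B ⇒ ((((())[])[])())S   [B ::= S]
((((())[])[])())S ⇒ ((((())[])[])())[B]   [S ::= [ B ]]
((((())[])[])())[B] ⇒ ((((())[])[])())[S]   [B ::= S]
((((())[])[])())[S] ⇒ ((((())[])[])())[[]]   [S ::= [ ]]

B ⇒ (B)B ⇒ ((B)B)B ⇒ (((B)B)B)B ⇒ ((((B)B)B)B)B ⇒ ((((())B)B)B)B ⇒ ((((())S)B)B)B ⇒ ((((())[])B)B)B ⇒ ((((())[])S)B)B ⇒ ((((())[])[])B)B ⇒ ((((())[])[])())B ⇒ ((((())[])[])())S ⇒ ((((())[])[])())[B] ⇒ ((((())[])[])())[S] ⇒ ((((())[])[])())[[]]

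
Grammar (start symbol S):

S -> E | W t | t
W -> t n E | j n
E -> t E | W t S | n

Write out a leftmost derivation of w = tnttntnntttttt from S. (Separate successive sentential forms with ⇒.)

S⇒E⇒WtS⇒tnEtS⇒tntEtS⇒tntWtStS⇒tnttnEtStS⇒tnttnWtStStS⇒tnttntnEtStStS⇒tnttntnntStStS⇒tnttntnntttStS⇒tnttntnntttttS⇒tnttntnntttttt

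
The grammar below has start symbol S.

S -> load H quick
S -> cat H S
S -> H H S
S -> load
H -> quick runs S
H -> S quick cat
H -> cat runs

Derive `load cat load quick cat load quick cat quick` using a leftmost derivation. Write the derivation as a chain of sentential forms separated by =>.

S => load H quick   [S -> load H quick]
load H quick => load S quick cat quick   [H -> S quick cat]
load S quick cat quick => load cat H S quick cat quick   [S -> cat H S]
load cat H S quick cat quick => load cat S quick cat S quick cat quick   [H -> S quick cat]
load cat S quick cat S quick cat quick => load cat load quick cat S quick cat quick   [S -> load]
load cat load quick cat S quick cat quick => load cat load quick cat load quick cat quick   [S -> load]

S => load H quick => load S quick cat quick => load cat H S quick cat quick => load cat S quick cat S quick cat quick => load cat load quick cat S quick cat quick => load cat load quick cat load quick cat quick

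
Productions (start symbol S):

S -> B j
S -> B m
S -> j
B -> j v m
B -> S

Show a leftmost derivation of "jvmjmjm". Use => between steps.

S => Bm => Sm => Bjm => Sjm => Bmjm => Smjm => Bjmjm => jvmjmjm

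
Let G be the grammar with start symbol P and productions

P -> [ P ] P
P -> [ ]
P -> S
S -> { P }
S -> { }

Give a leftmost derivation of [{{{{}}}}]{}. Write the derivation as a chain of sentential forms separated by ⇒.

P ⇒ [P]P   [P -> [ P ] P]
[P]P ⇒ [S]P   [P -> S]
[S]P ⇒ [{P}]P   [S -> { P }]
[{P}]P ⇒ [{S}]P   [P -> S]
[{S}]P ⇒ [{{P}}]P   [S -> { P }]
[{{P}}]P ⇒ [{{S}}]P   [P -> S]
[{{S}}]P ⇒ [{{{P}}}]P   [S -> { P }]
[{{{P}}}]P ⇒ [{{{S}}}]P   [P -> S]
[{{{S}}}]P ⇒ [{{{{}}}}]P   [S -> { }]
[{{{{}}}}]P ⇒ [{{{{}}}}]S   [P -> S]
[{{{{}}}}]S ⇒ [{{{{}}}}]{}   [S -> { }]

P⇒[P]P⇒[S]P⇒[{P}]P⇒[{S}]P⇒[{{P}}]P⇒[{{S}}]P⇒[{{{P}}}]P⇒[{{{S}}}]P⇒[{{{{}}}}]P⇒[{{{{}}}}]S⇒[{{{{}}}}]{}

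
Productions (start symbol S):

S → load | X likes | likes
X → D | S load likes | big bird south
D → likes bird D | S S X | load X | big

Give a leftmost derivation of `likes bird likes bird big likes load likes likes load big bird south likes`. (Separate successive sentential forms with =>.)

S => X likes   [S → X likes]
X likes => D likes   [X → D]
D likes => S S X likes   [D → S S X]
S S X likes => X likes S X likes   [S → X likes]
X likes S X likes => S load likes likes S X likes   [X → S load likes]
S load likes likes S X likes => X likes load likes likes S X likes   [S → X likes]
X likes load likes likes S X likes => D likes load likes likes S X likes   [X → D]
D likes load likes likes S X likes => likes bird D likes load likes likes S X likes   [D → likes bird D]
likes bird D likes load likes likes S X likes => likes bird likes bird D likes load likes likes S X likes   [D → likes bird D]
likes bird likes bird D likes load likes likes S X likes => likes bird likes bird big likes load likes likes S X likes   [D → big]
likes bird likes bird big likes load likes likes S X likes => likes bird likes bird big likes load likes likes load X likes   [S → load]
likes bird likes bird big likes load likes likes load X likes => likes bird likes bird big likes load likes likes load big bird south likes   [X → big bird south]

S => X likes => D likes => S S X likes => X likes S X likes => S load likes likes S X likes => X likes load likes likes S X likes => D likes load likes likes S X likes => likes bird D likes load likes likes S X likes => likes bird likes bird D likes load likes likes S X likes => likes bird likes bird big likes load likes likes S X likes => likes bird likes bird big likes load likes likes load X likes => likes bird likes bird big likes load likes likes load big bird south likes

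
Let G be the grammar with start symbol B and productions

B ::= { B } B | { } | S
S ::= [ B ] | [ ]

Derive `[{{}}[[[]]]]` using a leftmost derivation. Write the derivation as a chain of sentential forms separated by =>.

B => S   [B ::= S]
S => [B]   [S ::= [ B ]]
[B] => [{B}B]   [B ::= { B } B]
[{B}B] => [{{}}B]   [B ::= { }]
[{{}}B] => [{{}}S]   [B ::= S]
[{{}}S] => [{{}}[B]]   [S ::= [ B ]]
[{{}}[B]] => [{{}}[S]]   [B ::= S]
[{{}}[S]] => [{{}}[[B]]]   [S ::= [ B ]]
[{{}}[[B]]] => [{{}}[[S]]]   [B ::= S]
[{{}}[[S]]] => [{{}}[[[]]]]   [S ::= [ ]]

B=>S=>[B]=>[{B}B]=>[{{}}B]=>[{{}}S]=>[{{}}[B]]=>[{{}}[S]]=>[{{}}[[B]]]=>[{{}}[[S]]]=>[{{}}[[[]]]]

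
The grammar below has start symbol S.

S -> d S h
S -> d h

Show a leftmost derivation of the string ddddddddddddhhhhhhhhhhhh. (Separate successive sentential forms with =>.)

S => dSh => ddShh => dddShhh => ddddShhhh => dddddShhhhh => ddddddShhhhhh => dddddddShhhhhhh => ddddddddShhhhhhhh => dddddddddShhhhhhhhh => ddddddddddShhhhhhhhhh => dddddddddddShhhhhhhhhhh => ddddddddddddhhhhhhhhhhhh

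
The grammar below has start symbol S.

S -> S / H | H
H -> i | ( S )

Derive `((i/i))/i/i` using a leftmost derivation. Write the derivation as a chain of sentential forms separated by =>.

S => S/H => S/H/H => H/H/H => (S)/H/H => (H)/H/H => ((S))/H/H => ((S/H))/H/H => ((H/H))/H/H => ((i/H))/H/H => ((i/i))/H/H => ((i/i))/i/H => ((i/i))/i/i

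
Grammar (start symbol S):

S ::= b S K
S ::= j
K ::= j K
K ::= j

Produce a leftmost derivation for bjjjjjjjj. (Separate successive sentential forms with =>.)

S => bSK   [S ::= b S K]
bSK => bjK   [S ::= j]
bjK => bjjK   [K ::= j K]
bjjK => bjjjK   [K ::= j K]
bjjjK => bjjjjK   [K ::= j K]
bjjjjK => bjjjjjK   [K ::= j K]
bjjjjjK => bjjjjjjK   [K ::= j K]
bjjjjjjK => bjjjjjjjK   [K ::= j K]
bjjjjjjjK => bjjjjjjjj   [K ::= j]

S=>bSK=>bjK=>bjjK=>bjjjK=>bjjjjK=>bjjjjjK=>bjjjjjjK=>bjjjjjjjK=>bjjjjjjjj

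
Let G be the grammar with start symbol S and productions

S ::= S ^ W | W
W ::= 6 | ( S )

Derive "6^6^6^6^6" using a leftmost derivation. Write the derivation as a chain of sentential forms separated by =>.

S => S^W   [S ::= S ^ W]
S^W => S^W^W   [S ::= S ^ W]
S^W^W => S^W^W^W   [S ::= S ^ W]
S^W^W^W => S^W^W^W^W   [S ::= S ^ W]
S^W^W^W^W => W^W^W^W^W   [S ::= W]
W^W^W^W^W => 6^W^W^W^W   [W ::= 6]
6^W^W^W^W => 6^6^W^W^W   [W ::= 6]
6^6^W^W^W => 6^6^6^W^W   [W ::= 6]
6^6^6^W^W => 6^6^6^6^W   [W ::= 6]
6^6^6^6^W => 6^6^6^6^6   [W ::= 6]

S => S^W => S^W^W => S^W^W^W => S^W^W^W^W => W^W^W^W^W => 6^W^W^W^W => 6^6^W^W^W => 6^6^6^W^W => 6^6^6^6^W => 6^6^6^6^6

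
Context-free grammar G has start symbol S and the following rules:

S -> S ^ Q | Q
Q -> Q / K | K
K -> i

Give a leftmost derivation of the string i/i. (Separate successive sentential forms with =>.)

S => Q   [S -> Q]
Q => Q/K   [Q -> Q / K]
Q/K => K/K   [Q -> K]
K/K => i/K   [K -> i]
i/K => i/i   [K -> i]

S => Q => Q/K => K/K => i/K => i/i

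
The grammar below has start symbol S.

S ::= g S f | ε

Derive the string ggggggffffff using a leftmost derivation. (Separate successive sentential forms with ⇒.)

S ⇒ gSf   [S ::= g S f]
gSf ⇒ ggSff   [S ::= g S f]
ggSff ⇒ gggSfff   [S ::= g S f]
gggSfff ⇒ ggggSffff   [S ::= g S f]
ggggSffff ⇒ gggggSfffff   [S ::= g S f]
gggggSfffff ⇒ ggggggSffffff   [S ::= g S f]
ggggggSffffff ⇒ ggggggffffff   [S ::= ε]

S ⇒ gSf ⇒ ggSff ⇒ gggSfff ⇒ ggggSffff ⇒ gggggSfffff ⇒ ggggggSffffff ⇒ ggggggffffff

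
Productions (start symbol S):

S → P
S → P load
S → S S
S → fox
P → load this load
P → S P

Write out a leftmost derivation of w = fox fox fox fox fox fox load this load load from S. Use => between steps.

S => P load => S P load => S S P load => S S S P load => S S S S P load => S S S S S P load => S S S S S S P load => fox S S S S S P load => fox fox S S S S P load => fox fox fox S S S P load => fox fox fox fox S S P load => fox fox fox fox fox S P load => fox fox fox fox fox fox P load => fox fox fox fox fox fox load this load load

S => P load   [S → P load]
P load => S P load   [P → S P]
S P load => S S P load   [S → S S]
S S P load => S S S P load   [S → S S]
S S S P load => S S S S P load   [S → S S]
S S S S P load => S S S S S P load   [S → S S]
S S S S S P load => S S S S S S P load   [S → S S]
S S S S S S P load => fox S S S S S P load   [S → fox]
fox S S S S S P load => fox fox S S S S P load   [S → fox]
fox fox S S S S P load => fox fox fox S S S P load   [S → fox]
fox fox fox S S S P load => fox fox fox fox S S P load   [S → fox]
fox fox fox fox S S P load => fox fox fox fox fox S P load   [S → fox]
fox fox fox fox fox S P load => fox fox fox fox fox fox P load   [S → fox]
fox fox fox fox fox fox P load => fox fox fox fox fox fox load this load load   [P → load this load]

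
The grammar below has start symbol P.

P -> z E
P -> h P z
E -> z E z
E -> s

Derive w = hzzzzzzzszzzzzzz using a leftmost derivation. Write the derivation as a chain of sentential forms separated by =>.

P=>hPz=>hzEz=>hzzEzz=>hzzzEzzz=>hzzzzEzzzz=>hzzzzzEzzzzz=>hzzzzzzEzzzzzz=>hzzzzzzzEzzzzzzz=>hzzzzzzzszzzzzzz

P => hPz   [P -> h P z]
hPz => hzEz   [P -> z E]
hzEz => hzzEzz   [E -> z E z]
hzzEzz => hzzzEzzz   [E -> z E z]
hzzzEzzz => hzzzzEzzzz   [E -> z E z]
hzzzzEzzzz => hzzzzzEzzzzz   [E -> z E z]
hzzzzzEzzzzz => hzzzzzzEzzzzzz   [E -> z E z]
hzzzzzzEzzzzzz => hzzzzzzzEzzzzzzz   [E -> z E z]
hzzzzzzzEzzzzzzz => hzzzzzzzszzzzzzz   [E -> s]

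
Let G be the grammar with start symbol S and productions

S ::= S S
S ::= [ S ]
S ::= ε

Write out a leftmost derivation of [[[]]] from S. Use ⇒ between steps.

S ⇒ SS   [S ::= S S]
SS ⇒ [S]S   [S ::= [ S ]]
[S]S ⇒ [SS]S   [S ::= S S]
[SS]S ⇒ [[S]S]S   [S ::= [ S ]]
[[S]S]S ⇒ [[SS]S]S   [S ::= S S]
[[SS]S]S ⇒ [[[S]S]S]S   [S ::= [ S ]]
[[[S]S]S]S ⇒ [[[]S]S]S   [S ::= ε]
[[[]S]S]S ⇒ [[[]]S]S   [S ::= ε]
[[[]]S]S ⇒ [[[]]]S   [S ::= ε]
[[[]]]S ⇒ [[[]]]   [S ::= ε]

S ⇒ SS ⇒ [S]S ⇒ [SS]S ⇒ [[S]S]S ⇒ [[SS]S]S ⇒ [[[S]S]S]S ⇒ [[[]S]S]S ⇒ [[[]]S]S ⇒ [[[]]]S ⇒ [[[]]]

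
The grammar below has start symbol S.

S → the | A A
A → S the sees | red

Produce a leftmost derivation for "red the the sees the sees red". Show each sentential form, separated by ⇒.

S ⇒ A A   [S → A A]
A A ⇒ S the sees A   [A → S the sees]
S the sees A ⇒ A A the sees A   [S → A A]
A A the sees A ⇒ red A the sees A   [A → red]
red A the sees A ⇒ red S the sees the sees A   [A → S the sees]
red S the sees the sees A ⇒ red the the sees the sees A   [S → the]
red the the sees the sees A ⇒ red the the sees the sees red   [A → red]

S ⇒ A A ⇒ S the sees A ⇒ A A the sees A ⇒ red A the sees A ⇒ red S the sees the sees A ⇒ red the the sees the sees A ⇒ red the the sees the sees red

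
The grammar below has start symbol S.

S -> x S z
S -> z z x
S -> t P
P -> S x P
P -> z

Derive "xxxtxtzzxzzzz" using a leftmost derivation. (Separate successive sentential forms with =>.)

S => xSz => xxSzz => xxxSzzz => xxxtPzzz => xxxtSxPzzz => xxxtxSzxPzzz => xxxtxtPzxPzzz => xxxtxtzzxPzzz => xxxtxtzzxzzzz

S => xSz   [S -> x S z]
xSz => xxSzz   [S -> x S z]
xxSzz => xxxSzzz   [S -> x S z]
xxxSzzz => xxxtPzzz   [S -> t P]
xxxtPzzz => xxxtSxPzzz   [P -> S x P]
xxxtSxPzzz => xxxtxSzxPzzz   [S -> x S z]
xxxtxSzxPzzz => xxxtxtPzxPzzz   [S -> t P]
xxxtxtPzxPzzz => xxxtxtzzxPzzz   [P -> z]
xxxtxtzzxPzzz => xxxtxtzzxzzzz   [P -> z]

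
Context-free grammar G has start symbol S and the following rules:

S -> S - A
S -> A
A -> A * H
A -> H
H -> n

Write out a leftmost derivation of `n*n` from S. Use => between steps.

S => A => A*H => H*H => n*H => n*n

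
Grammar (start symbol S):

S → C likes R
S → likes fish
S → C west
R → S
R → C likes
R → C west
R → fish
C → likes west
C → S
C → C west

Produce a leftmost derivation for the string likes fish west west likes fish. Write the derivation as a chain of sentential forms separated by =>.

S => C likes R => C west likes R => C west west likes R => S west west likes R => likes fish west west likes R => likes fish west west likes fish

S => C likes R   [S → C likes R]
C likes R => C west likes R   [C → C west]
C west likes R => C west west likes R   [C → C west]
C west west likes R => S west west likes R   [C → S]
S west west likes R => likes fish west west likes R   [S → likes fish]
likes fish west west likes R => likes fish west west likes fish   [R → fish]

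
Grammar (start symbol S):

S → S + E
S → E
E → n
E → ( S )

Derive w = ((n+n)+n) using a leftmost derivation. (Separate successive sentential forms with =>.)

S => E   [S → E]
E => (S)   [E → ( S )]
(S) => (S+E)   [S → S + E]
(S+E) => (E+E)   [S → E]
(E+E) => ((S)+E)   [E → ( S )]
((S)+E) => ((S+E)+E)   [S → S + E]
((S+E)+E) => ((E+E)+E)   [S → E]
((E+E)+E) => ((n+E)+E)   [E → n]
((n+E)+E) => ((n+n)+E)   [E → n]
((n+n)+E) => ((n+n)+n)   [E → n]

S => E => (S) => (S+E) => (E+E) => ((S)+E) => ((S+E)+E) => ((E+E)+E) => ((n+E)+E) => ((n+n)+E) => ((n+n)+n)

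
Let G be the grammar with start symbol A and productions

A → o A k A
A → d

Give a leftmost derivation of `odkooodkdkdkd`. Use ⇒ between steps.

A ⇒ oAkA ⇒ odkA ⇒ odkoAkA ⇒ odkooAkAkA ⇒ odkoooAkAkAkA ⇒ odkooodkAkAkA ⇒ odkooodkdkAkA ⇒ odkooodkdkdkA ⇒ odkooodkdkdkd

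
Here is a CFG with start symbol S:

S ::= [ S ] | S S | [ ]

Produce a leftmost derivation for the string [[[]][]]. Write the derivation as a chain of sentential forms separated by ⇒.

S ⇒ [S] ⇒ [SS] ⇒ [[S]S] ⇒ [[[]]S] ⇒ [[[]][]]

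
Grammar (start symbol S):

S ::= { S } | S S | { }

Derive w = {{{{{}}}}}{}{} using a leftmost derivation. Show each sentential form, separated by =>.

S => SS   [S ::= S S]
SS => SSS   [S ::= S S]
SSS => {S}SS   [S ::= { S }]
{S}SS => {{S}}SS   [S ::= { S }]
{{S}}SS => {{{S}}}SS   [S ::= { S }]
{{{S}}}SS => {{{{S}}}}SS   [S ::= { S }]
{{{{S}}}}SS => {{{{{}}}}}SS   [S ::= { }]
{{{{{}}}}}SS => {{{{{}}}}}{}S   [S ::= { }]
{{{{{}}}}}{}S => {{{{{}}}}}{}{}   [S ::= { }]

S=>SS=>SSS=>{S}SS=>{{S}}SS=>{{{S}}}SS=>{{{{S}}}}SS=>{{{{{}}}}}SS=>{{{{{}}}}}{}S=>{{{{{}}}}}{}{}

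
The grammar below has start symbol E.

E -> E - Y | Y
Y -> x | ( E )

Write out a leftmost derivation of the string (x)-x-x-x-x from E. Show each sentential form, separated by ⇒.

E ⇒ E-Y   [E -> E - Y]
E-Y ⇒ E-Y-Y   [E -> E - Y]
E-Y-Y ⇒ E-Y-Y-Y   [E -> E - Y]
E-Y-Y-Y ⇒ E-Y-Y-Y-Y   [E -> E - Y]
E-Y-Y-Y-Y ⇒ Y-Y-Y-Y-Y   [E -> Y]
Y-Y-Y-Y-Y ⇒ (E)-Y-Y-Y-Y   [Y -> ( E )]
(E)-Y-Y-Y-Y ⇒ (Y)-Y-Y-Y-Y   [E -> Y]
(Y)-Y-Y-Y-Y ⇒ (x)-Y-Y-Y-Y   [Y -> x]
(x)-Y-Y-Y-Y ⇒ (x)-x-Y-Y-Y   [Y -> x]
(x)-x-Y-Y-Y ⇒ (x)-x-x-Y-Y   [Y -> x]
(x)-x-x-Y-Y ⇒ (x)-x-x-x-Y   [Y -> x]
(x)-x-x-x-Y ⇒ (x)-x-x-x-x   [Y -> x]

E ⇒ E-Y ⇒ E-Y-Y ⇒ E-Y-Y-Y ⇒ E-Y-Y-Y-Y ⇒ Y-Y-Y-Y-Y ⇒ (E)-Y-Y-Y-Y ⇒ (Y)-Y-Y-Y-Y ⇒ (x)-Y-Y-Y-Y ⇒ (x)-x-Y-Y-Y ⇒ (x)-x-x-Y-Y ⇒ (x)-x-x-x-Y ⇒ (x)-x-x-x-x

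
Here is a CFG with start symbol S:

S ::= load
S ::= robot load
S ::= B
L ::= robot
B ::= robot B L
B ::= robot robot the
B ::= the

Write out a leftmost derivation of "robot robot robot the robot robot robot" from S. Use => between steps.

S => B => robot B L => robot robot B L L => robot robot robot B L L L => robot robot robot the L L L => robot robot robot the robot L L => robot robot robot the robot robot L => robot robot robot the robot robot robot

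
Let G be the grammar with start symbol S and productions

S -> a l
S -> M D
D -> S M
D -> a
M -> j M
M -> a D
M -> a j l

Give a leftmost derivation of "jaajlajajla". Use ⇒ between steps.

S ⇒ MD ⇒ jMD ⇒ jaDD ⇒ jaSMD ⇒ jaMDMD ⇒ jaajlDMD ⇒ jaajlaMD ⇒ jaajlajMD ⇒ jaajlajajlD ⇒ jaajlajajla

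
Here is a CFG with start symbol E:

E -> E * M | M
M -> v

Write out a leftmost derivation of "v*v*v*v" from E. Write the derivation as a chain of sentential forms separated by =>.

E => E*M => E*M*M => E*M*M*M => M*M*M*M => v*M*M*M => v*v*M*M => v*v*v*M => v*v*v*v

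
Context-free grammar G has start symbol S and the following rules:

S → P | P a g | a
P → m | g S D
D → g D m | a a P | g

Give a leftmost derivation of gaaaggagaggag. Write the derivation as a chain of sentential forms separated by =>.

S => Pag   [S → P a g]
Pag => gSDag   [P → g S D]
gSDag => gaDag   [S → a]
gaDag => gaaaPag   [D → a a P]
gaaaPag => gaaagSDag   [P → g S D]
gaaagSDag => gaaagPagDag   [S → P a g]
gaaagPagDag => gaaaggSDagDag   [P → g S D]
gaaaggSDagDag => gaaaggaDagDag   [S → a]
gaaaggaDagDag => gaaaggagagDag   [D → g]
gaaaggagagDag => gaaaggagaggag   [D → g]

S=>Pag=>gSDag=>gaDag=>gaaaPag=>gaaagSDag=>gaaagPagDag=>gaaaggSDagDag=>gaaaggaDagDag=>gaaaggagagDag=>gaaaggagaggag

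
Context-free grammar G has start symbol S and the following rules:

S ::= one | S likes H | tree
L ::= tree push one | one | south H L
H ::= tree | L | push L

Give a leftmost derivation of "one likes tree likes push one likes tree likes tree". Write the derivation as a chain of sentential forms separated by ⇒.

S ⇒ S likes H   [S ::= S likes H]
S likes H ⇒ S likes H likes H   [S ::= S likes H]
S likes H likes H ⇒ S likes H likes H likes H   [S ::= S likes H]
S likes H likes H likes H ⇒ S likes H likes H likes H likes H   [S ::= S likes H]
S likes H likes H likes H likes H ⇒ one likes H likes H likes H likes H   [S ::= one]
one likes H likes H likes H likes H ⇒ one likes tree likes H likes H likes H   [H ::= tree]
one likes tree likes H likes H likes H ⇒ one likes tree likes push L likes H likes H   [H ::= push L]
one likes tree likes push L likes H likes H ⇒ one likes tree likes push one likes H likes H   [L ::= one]
one likes tree likes push one likes H likes H ⇒ one likes tree likes push one likes tree likes H   [H ::= tree]
one likes tree likes push one likes tree likes H ⇒ one likes tree likes push one likes tree likes tree   [H ::= tree]

S ⇒ S likes H ⇒ S likes H likes H ⇒ S likes H likes H likes H ⇒ S likes H likes H likes H likes H ⇒ one likes H likes H likes H likes H ⇒ one likes tree likes H likes H likes H ⇒ one likes tree likes push L likes H likes H ⇒ one likes tree likes push one likes H likes H ⇒ one likes tree likes push one likes tree likes H ⇒ one likes tree likes push one likes tree likes tree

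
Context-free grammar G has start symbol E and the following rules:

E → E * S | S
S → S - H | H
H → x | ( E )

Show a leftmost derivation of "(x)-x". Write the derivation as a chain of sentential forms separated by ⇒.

E ⇒ S   [E → S]
S ⇒ S-H   [S → S - H]
S-H ⇒ H-H   [S → H]
H-H ⇒ (E)-H   [H → ( E )]
(E)-H ⇒ (S)-H   [E → S]
(S)-H ⇒ (H)-H   [S → H]
(H)-H ⇒ (x)-H   [H → x]
(x)-H ⇒ (x)-x   [H → x]

E ⇒ S ⇒ S-H ⇒ H-H ⇒ (E)-H ⇒ (S)-H ⇒ (H)-H ⇒ (x)-H ⇒ (x)-x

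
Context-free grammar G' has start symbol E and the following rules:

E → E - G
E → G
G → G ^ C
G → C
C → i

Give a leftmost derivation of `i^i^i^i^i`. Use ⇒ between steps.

E ⇒ G   [E → G]
G ⇒ G^C   [G → G ^ C]
G^C ⇒ G^C^C   [G → G ^ C]
G^C^C ⇒ G^C^C^C   [G → G ^ C]
G^C^C^C ⇒ G^C^C^C^C   [G → G ^ C]
G^C^C^C^C ⇒ C^C^C^C^C   [G → C]
C^C^C^C^C ⇒ i^C^C^C^C   [C → i]
i^C^C^C^C ⇒ i^i^C^C^C   [C → i]
i^i^C^C^C ⇒ i^i^i^C^C   [C → i]
i^i^i^C^C ⇒ i^i^i^i^C   [C → i]
i^i^i^i^C ⇒ i^i^i^i^i   [C → i]

E ⇒ G ⇒ G^C ⇒ G^C^C ⇒ G^C^C^C ⇒ G^C^C^C^C ⇒ C^C^C^C^C ⇒ i^C^C^C^C ⇒ i^i^C^C^C ⇒ i^i^i^C^C ⇒ i^i^i^i^C ⇒ i^i^i^i^i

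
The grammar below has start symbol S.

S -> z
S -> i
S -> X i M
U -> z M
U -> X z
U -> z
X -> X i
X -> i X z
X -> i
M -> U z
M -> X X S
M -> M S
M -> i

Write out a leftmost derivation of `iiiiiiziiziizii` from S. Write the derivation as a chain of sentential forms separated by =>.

S => XiM => iXziM => iXiziM => iXiiziM => iiXziiziM => iiXiziiziM => iiXiiziiziM => iiiXziiziiziM => iiiXiziiziiziM => iiiXiiziiziiziM => iiiiiiziiziiziM => iiiiiiziiziizii

S => XiM   [S -> X i M]
XiM => iXziM   [X -> i X z]
iXziM => iXiziM   [X -> X i]
iXiziM => iXiiziM   [X -> X i]
iXiiziM => iiXziiziM   [X -> i X z]
iiXziiziM => iiXiziiziM   [X -> X i]
iiXiziiziM => iiXiiziiziM   [X -> X i]
iiXiiziiziM => iiiXziiziiziM   [X -> i X z]
iiiXziiziiziM => iiiXiziiziiziM   [X -> X i]
iiiXiziiziiziM => iiiXiiziiziiziM   [X -> X i]
iiiXiiziiziiziM => iiiiiiziiziiziM   [X -> i]
iiiiiiziiziiziM => iiiiiiziiziizii   [M -> i]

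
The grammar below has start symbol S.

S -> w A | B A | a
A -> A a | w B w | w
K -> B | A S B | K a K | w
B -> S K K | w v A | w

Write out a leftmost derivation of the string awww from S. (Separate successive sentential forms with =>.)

S => BA   [S -> B A]
BA => SKKA   [B -> S K K]
SKKA => aKKA   [S -> a]
aKKA => awKA   [K -> w]
awKA => awwA   [K -> w]
awwA => awww   [A -> w]

S=>BA=>SKKA=>aKKA=>awKA=>awwA=>awww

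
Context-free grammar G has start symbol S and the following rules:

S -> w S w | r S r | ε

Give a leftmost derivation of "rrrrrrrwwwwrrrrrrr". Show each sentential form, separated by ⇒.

S ⇒ rSr   [S -> r S r]
rSr ⇒ rrSrr   [S -> r S r]
rrSrr ⇒ rrrSrrr   [S -> r S r]
rrrSrrr ⇒ rrrrSrrrr   [S -> r S r]
rrrrSrrrr ⇒ rrrrrSrrrrr   [S -> r S r]
rrrrrSrrrrr ⇒ rrrrrrSrrrrrr   [S -> r S r]
rrrrrrSrrrrrr ⇒ rrrrrrrSrrrrrrr   [S -> r S r]
rrrrrrrSrrrrrrr ⇒ rrrrrrrwSwrrrrrrr   [S -> w S w]
rrrrrrrwSwrrrrrrr ⇒ rrrrrrrwwSwwrrrrrrr   [S -> w S w]
rrrrrrrwwSwwrrrrrrr ⇒ rrrrrrrwwwwrrrrrrr   [S -> ε]

S⇒rSr⇒rrSrr⇒rrrSrrr⇒rrrrSrrrr⇒rrrrrSrrrrr⇒rrrrrrSrrrrrr⇒rrrrrrrSrrrrrrr⇒rrrrrrrwSwrrrrrrr⇒rrrrrrrwwSwwrrrrrrr⇒rrrrrrrwwwwrrrrrrr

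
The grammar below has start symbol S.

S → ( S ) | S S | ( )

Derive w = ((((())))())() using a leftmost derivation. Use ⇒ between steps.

S ⇒ SS ⇒ (S)S ⇒ (SS)S ⇒ ((S)S)S ⇒ (((S))S)S ⇒ ((((S)))S)S ⇒ ((((())))S)S ⇒ ((((())))())S ⇒ ((((())))())()

S ⇒ SS   [S → S S]
SS ⇒ (S)S   [S → ( S )]
(S)S ⇒ (SS)S   [S → S S]
(SS)S ⇒ ((S)S)S   [S → ( S )]
((S)S)S ⇒ (((S))S)S   [S → ( S )]
(((S))S)S ⇒ ((((S)))S)S   [S → ( S )]
((((S)))S)S ⇒ ((((())))S)S   [S → ( )]
((((())))S)S ⇒ ((((())))())S   [S → ( )]
((((())))())S ⇒ ((((())))())()   [S → ( )]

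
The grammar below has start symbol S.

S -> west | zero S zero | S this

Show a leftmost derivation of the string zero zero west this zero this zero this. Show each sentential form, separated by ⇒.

S ⇒ S this   [S -> S this]
S this ⇒ zero S zero this   [S -> zero S zero]
zero S zero this ⇒ zero S this zero this   [S -> S this]
zero S this zero this ⇒ zero zero S zero this zero this   [S -> zero S zero]
zero zero S zero this zero this ⇒ zero zero S this zero this zero this   [S -> S this]
zero zero S this zero this zero this ⇒ zero zero west this zero this zero this   [S -> west]

S ⇒ S this ⇒ zero S zero this ⇒ zero S this zero this ⇒ zero zero S zero this zero this ⇒ zero zero S this zero this zero this ⇒ zero zero west this zero this zero this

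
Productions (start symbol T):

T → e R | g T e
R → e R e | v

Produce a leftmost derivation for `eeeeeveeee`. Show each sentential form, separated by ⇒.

T ⇒ eR ⇒ eeRe ⇒ eeeRee ⇒ eeeeReee ⇒ eeeeeReeee ⇒ eeeeeveeee

T ⇒ eR   [T → e R]
eR ⇒ eeRe   [R → e R e]
eeRe ⇒ eeeRee   [R → e R e]
eeeRee ⇒ eeeeReee   [R → e R e]
eeeeReee ⇒ eeeeeReeee   [R → e R e]
eeeeeReeee ⇒ eeeeeveeee   [R → v]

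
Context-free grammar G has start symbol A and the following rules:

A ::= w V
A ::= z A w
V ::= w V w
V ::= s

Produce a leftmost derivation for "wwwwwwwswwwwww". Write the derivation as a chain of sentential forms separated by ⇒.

A⇒wV⇒wwVw⇒wwwVww⇒wwwwVwww⇒wwwwwVwwww⇒wwwwwwVwwwww⇒wwwwwwwVwwwwww⇒wwwwwwwswwwwww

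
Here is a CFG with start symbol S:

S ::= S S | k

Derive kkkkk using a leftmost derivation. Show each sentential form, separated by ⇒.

S ⇒ SS   [S ::= S S]
SS ⇒ SSS   [S ::= S S]
SSS ⇒ SSSS   [S ::= S S]
SSSS ⇒ SSSSS   [S ::= S S]
SSSSS ⇒ kSSSS   [S ::= k]
kSSSS ⇒ kkSSS   [S ::= k]
kkSSS ⇒ kkkSS   [S ::= k]
kkkSS ⇒ kkkkS   [S ::= k]
kkkkS ⇒ kkkkk   [S ::= k]

S ⇒ SS ⇒ SSS ⇒ SSSS ⇒ SSSSS ⇒ kSSSS ⇒ kkSSS ⇒ kkkSS ⇒ kkkkS ⇒ kkkkk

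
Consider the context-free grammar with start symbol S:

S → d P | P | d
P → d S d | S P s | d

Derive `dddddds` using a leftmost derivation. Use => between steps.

S => P   [S → P]
P => SPs   [P → S P s]
SPs => dPPs   [S → d P]
dPPs => ddPs   [P → d]
ddPs => dddSds   [P → d S d]
dddSds => ddddPds   [S → d P]
ddddPds => dddddds   [P → d]

S => P => SPs => dPPs => ddPs => dddSds => ddddPds => dddddds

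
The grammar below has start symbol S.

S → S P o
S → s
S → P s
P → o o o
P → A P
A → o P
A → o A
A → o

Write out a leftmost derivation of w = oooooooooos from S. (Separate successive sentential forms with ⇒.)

S⇒Ps⇒APs⇒oAPs⇒ooPPs⇒ooAPPs⇒oooPPs⇒oooAPPs⇒ooooPPs⇒oooooooPs⇒oooooooooos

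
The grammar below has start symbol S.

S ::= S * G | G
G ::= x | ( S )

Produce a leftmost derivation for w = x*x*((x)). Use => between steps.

S=>S*G=>S*G*G=>G*G*G=>x*G*G=>x*x*G=>x*x*(S)=>x*x*(G)=>x*x*((S))=>x*x*((G))=>x*x*((x))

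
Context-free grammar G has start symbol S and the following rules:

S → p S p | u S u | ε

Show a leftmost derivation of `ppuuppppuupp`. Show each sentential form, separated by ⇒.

S ⇒ pSp ⇒ ppSpp ⇒ ppuSupp ⇒ ppuuSuupp ⇒ ppuupSpuupp ⇒ ppuuppSppuupp ⇒ ppuuppppuupp

S ⇒ pSp   [S → p S p]
pSp ⇒ ppSpp   [S → p S p]
ppSpp ⇒ ppuSupp   [S → u S u]
ppuSupp ⇒ ppuuSuupp   [S → u S u]
ppuuSuupp ⇒ ppuupSpuupp   [S → p S p]
ppuupSpuupp ⇒ ppuuppSppuupp   [S → p S p]
ppuuppSppuupp ⇒ ppuuppppuupp   [S → ε]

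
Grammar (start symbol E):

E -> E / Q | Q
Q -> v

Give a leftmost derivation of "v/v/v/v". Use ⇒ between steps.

E ⇒ E/Q   [E -> E / Q]
E/Q ⇒ E/Q/Q   [E -> E / Q]
E/Q/Q ⇒ E/Q/Q/Q   [E -> E / Q]
E/Q/Q/Q ⇒ Q/Q/Q/Q   [E -> Q]
Q/Q/Q/Q ⇒ v/Q/Q/Q   [Q -> v]
v/Q/Q/Q ⇒ v/v/Q/Q   [Q -> v]
v/v/Q/Q ⇒ v/v/v/Q   [Q -> v]
v/v/v/Q ⇒ v/v/v/v   [Q -> v]

E ⇒ E/Q ⇒ E/Q/Q ⇒ E/Q/Q/Q ⇒ Q/Q/Q/Q ⇒ v/Q/Q/Q ⇒ v/v/Q/Q ⇒ v/v/v/Q ⇒ v/v/v/v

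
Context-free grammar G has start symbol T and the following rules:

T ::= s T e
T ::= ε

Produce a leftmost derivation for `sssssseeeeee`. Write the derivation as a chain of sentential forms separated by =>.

T => sTe   [T ::= s T e]
sTe => ssTee   [T ::= s T e]
ssTee => sssTeee   [T ::= s T e]
sssTeee => ssssTeeee   [T ::= s T e]
ssssTeeee => sssssTeeeee   [T ::= s T e]
sssssTeeeee => ssssssTeeeeee   [T ::= s T e]
ssssssTeeeeee => sssssseeeeee   [T ::= ε]

T => sTe => ssTee => sssTeee => ssssTeeee => sssssTeeeee => ssssssTeeeeee => sssssseeeeee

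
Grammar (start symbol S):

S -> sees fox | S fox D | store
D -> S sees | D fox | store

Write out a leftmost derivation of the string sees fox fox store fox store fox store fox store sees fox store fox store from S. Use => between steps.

S => S fox D => S fox D fox D => S fox D fox D fox D => sees fox fox D fox D fox D => sees fox fox S sees fox D fox D => sees fox fox S fox D sees fox D fox D => sees fox fox S fox D fox D sees fox D fox D => sees fox fox S fox D fox D fox D sees fox D fox D => sees fox fox store fox D fox D fox D sees fox D fox D => sees fox fox store fox store fox D fox D sees fox D fox D => sees fox fox store fox store fox store fox D sees fox D fox D => sees fox fox store fox store fox store fox store sees fox D fox D => sees fox fox store fox store fox store fox store sees fox store fox D => sees fox fox store fox store fox store fox store sees fox store fox store

S => S fox D   [S -> S fox D]
S fox D => S fox D fox D   [S -> S fox D]
S fox D fox D => S fox D fox D fox D   [S -> S fox D]
S fox D fox D fox D => sees fox fox D fox D fox D   [S -> sees fox]
sees fox fox D fox D fox D => sees fox fox S sees fox D fox D   [D -> S sees]
sees fox fox S sees fox D fox D => sees fox fox S fox D sees fox D fox D   [S -> S fox D]
sees fox fox S fox D sees fox D fox D => sees fox fox S fox D fox D sees fox D fox D   [S -> S fox D]
sees fox fox S fox D fox D sees fox D fox D => sees fox fox S fox D fox D fox D sees fox D fox D   [S -> S fox D]
sees fox fox S fox D fox D fox D sees fox D fox D => sees fox fox store fox D fox D fox D sees fox D fox D   [S -> store]
sees fox fox store fox D fox D fox D sees fox D fox D => sees fox fox store fox store fox D fox D sees fox D fox D   [D -> store]
sees fox fox store fox store fox D fox D sees fox D fox D => sees fox fox store fox store fox store fox D sees fox D fox D   [D -> store]
sees fox fox store fox store fox store fox D sees fox D fox D => sees fox fox store fox store fox store fox store sees fox D fox D   [D -> store]
sees fox fox store fox store fox store fox store sees fox D fox D => sees fox fox store fox store fox store fox store sees fox store fox D   [D -> store]
sees fox fox store fox store fox store fox store sees fox store fox D => sees fox fox store fox store fox store fox store sees fox store fox store   [D -> store]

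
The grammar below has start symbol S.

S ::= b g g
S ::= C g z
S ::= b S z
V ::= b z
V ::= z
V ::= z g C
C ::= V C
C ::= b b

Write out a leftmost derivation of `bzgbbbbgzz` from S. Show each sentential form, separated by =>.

S => bSz   [S ::= b S z]
bSz => bCgzz   [S ::= C g z]
bCgzz => bVCgzz   [C ::= V C]
bVCgzz => bzgCCgzz   [V ::= z g C]
bzgCCgzz => bzgbbCgzz   [C ::= b b]
bzgbbCgzz => bzgbbbbgzz   [C ::= b b]

S => bSz => bCgzz => bVCgzz => bzgCCgzz => bzgbbCgzz => bzgbbbbgzz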